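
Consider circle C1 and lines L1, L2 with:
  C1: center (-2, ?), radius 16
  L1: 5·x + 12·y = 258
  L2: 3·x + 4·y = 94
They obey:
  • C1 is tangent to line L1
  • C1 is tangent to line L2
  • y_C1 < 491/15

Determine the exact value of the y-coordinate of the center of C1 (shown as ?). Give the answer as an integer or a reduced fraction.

5

1. [C1‖L1]  y_C1² − (134/3)y_C1 + 595/3 = 0  ⇒  y_C1 = 5 or 119/3
2. [C1‖L2]  y_C1² − 50y_C1 + 225 = 0  ⇒  y_C1 = 5 or 45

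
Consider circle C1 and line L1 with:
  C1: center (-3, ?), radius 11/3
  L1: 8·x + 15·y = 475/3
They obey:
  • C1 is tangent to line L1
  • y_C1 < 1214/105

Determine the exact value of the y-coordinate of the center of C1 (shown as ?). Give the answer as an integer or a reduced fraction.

8

1. [C1‖L1]  y_C1² − (1094/45)y_C1 + 5872/45 = 0  ⇒  y_C1 = 8 or 734/45
2. given y_C1 < 1214/105: keep 8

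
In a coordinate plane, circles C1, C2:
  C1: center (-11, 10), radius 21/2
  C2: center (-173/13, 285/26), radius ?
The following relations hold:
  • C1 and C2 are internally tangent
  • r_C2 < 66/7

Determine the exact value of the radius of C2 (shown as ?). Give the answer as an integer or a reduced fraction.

1. [int C1,C2]  r_C2² − 21r_C2 + 104 = 0  ⇒  r_C2 = 8 or 13
2. given r_C2 < 66/7: keep 8

8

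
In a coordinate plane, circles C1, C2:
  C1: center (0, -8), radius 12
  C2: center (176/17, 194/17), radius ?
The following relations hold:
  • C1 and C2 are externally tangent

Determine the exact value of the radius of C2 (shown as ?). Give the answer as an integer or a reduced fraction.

1. [ext C1·C2]  r_C2² + 24r_C2 − 340 = 0  ⇒  r_C2 = 10 (r>0 drops 1)

10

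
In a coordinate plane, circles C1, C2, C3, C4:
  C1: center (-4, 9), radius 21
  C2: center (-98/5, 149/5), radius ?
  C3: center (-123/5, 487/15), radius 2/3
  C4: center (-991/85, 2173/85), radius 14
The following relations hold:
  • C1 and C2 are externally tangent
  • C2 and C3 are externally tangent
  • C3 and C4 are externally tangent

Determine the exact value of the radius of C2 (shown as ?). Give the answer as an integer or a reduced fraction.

1. [ext C1·C2]  r_C2² + 42r_C2 − 235 = 0  ⇒  r_C2 = 5 (r>0 drops 1)
2. [ext C2·C3]  r_C2² + (4/3)r_C2 − 95/3 = 0  ⇒  r_C2 = 5 (r>0 drops 1)

5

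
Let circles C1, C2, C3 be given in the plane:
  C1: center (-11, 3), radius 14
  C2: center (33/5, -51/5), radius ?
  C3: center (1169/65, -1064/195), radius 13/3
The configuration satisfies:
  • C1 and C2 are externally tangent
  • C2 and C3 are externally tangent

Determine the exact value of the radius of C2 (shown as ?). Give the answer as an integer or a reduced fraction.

8

1. [ext C1·C2]  r_C2² + 28r_C2 − 288 = 0  ⇒  r_C2 = 8 (r>0 drops 1)
2. [ext C2·C3]  r_C2² + (26/3)r_C2 − 400/3 = 0  ⇒  r_C2 = 8 (r>0 drops 1)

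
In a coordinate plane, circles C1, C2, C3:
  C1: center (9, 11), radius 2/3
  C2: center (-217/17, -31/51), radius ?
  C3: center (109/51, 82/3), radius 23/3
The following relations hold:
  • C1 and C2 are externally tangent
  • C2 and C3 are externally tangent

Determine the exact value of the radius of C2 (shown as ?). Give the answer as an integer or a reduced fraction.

24

1. [ext C1·C2]  r_C2² + (4/3)r_C2 − 608 = 0  ⇒  r_C2 = 24 (r>0 drops 1)
2. [ext C2·C3]  r_C2² + (46/3)r_C2 − 944 = 0  ⇒  r_C2 = 24 (r>0 drops 1)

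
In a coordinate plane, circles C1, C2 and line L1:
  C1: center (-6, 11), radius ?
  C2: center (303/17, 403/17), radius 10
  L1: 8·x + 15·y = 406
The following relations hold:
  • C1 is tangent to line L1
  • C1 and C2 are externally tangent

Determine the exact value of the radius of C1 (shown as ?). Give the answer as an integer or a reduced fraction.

17

1. [C1‖L1]  r_C1² − 289 = 0  ⇒  r_C1 = 17 (r>0 drops 1)
2. [ext C1·C2]  r_C1² + 20r_C1 − 629 = 0  ⇒  r_C1 = 17 (r>0 drops 1)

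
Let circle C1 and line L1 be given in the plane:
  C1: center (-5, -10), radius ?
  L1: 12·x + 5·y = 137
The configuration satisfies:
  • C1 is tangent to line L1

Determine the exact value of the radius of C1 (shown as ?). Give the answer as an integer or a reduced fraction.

19

1. [C1‖L1]  r_C1² − 361 = 0  ⇒  r_C1 = 19 (r>0 drops 1)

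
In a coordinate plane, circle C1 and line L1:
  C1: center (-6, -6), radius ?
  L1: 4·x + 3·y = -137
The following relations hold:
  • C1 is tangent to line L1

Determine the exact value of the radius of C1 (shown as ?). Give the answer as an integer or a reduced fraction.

19

1. [C1‖L1]  r_C1² − 361 = 0  ⇒  r_C1 = 19 (r>0 drops 1)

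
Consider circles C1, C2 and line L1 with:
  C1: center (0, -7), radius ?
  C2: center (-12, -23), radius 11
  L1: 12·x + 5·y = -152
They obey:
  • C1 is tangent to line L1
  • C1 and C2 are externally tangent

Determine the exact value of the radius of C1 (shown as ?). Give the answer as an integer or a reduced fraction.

9

1. [C1‖L1]  r_C1² − 81 = 0  ⇒  r_C1 = 9 (r>0 drops 1)
2. [ext C1·C2]  r_C1² + 22r_C1 − 279 = 0  ⇒  r_C1 = 9 (r>0 drops 1)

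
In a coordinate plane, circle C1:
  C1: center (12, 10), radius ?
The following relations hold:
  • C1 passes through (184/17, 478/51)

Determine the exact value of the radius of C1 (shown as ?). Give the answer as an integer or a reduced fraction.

4/3

1. [C1∋P]  r_C1² − 16/9 = 0  ⇒  r_C1 = 4/3 (r>0 drops 1)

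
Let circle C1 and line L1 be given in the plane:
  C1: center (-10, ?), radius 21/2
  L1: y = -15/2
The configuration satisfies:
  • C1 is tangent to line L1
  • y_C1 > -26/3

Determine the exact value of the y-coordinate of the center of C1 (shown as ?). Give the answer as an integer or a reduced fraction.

3

1. [C1‖L1]  y_C1² + 15y_C1 − 54 = 0  ⇒  y_C1 = -18 or 3
2. given y_C1 > -26/3: keep 3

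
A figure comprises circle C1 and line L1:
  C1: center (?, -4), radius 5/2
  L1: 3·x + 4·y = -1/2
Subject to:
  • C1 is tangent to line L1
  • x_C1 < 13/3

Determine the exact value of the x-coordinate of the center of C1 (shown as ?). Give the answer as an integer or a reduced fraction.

1

1. [C1‖L1]  x_C1² − (31/3)x_C1 + 28/3 = 0  ⇒  x_C1 = 1 or 28/3
2. given x_C1 < 13/3: keep 1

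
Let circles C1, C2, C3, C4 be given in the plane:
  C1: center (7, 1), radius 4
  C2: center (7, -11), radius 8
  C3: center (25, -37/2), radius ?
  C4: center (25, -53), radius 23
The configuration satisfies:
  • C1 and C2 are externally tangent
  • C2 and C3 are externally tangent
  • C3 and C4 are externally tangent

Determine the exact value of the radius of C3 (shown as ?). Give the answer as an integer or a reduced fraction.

1. [ext C2·C3]  r_C3² + 16r_C3 − 1265/4 = 0  ⇒  r_C3 = 23/2 (r>0 drops 1)
2. [ext C3·C4]  r_C3² + 46r_C3 − 2645/4 = 0  ⇒  r_C3 = 23/2 (r>0 drops 1)

23/2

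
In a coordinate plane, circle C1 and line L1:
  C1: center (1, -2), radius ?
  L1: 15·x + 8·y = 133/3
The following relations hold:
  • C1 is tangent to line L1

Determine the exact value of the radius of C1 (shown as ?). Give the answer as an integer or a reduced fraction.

8/3

1. [C1‖L1]  r_C1² − 64/9 = 0  ⇒  r_C1 = 8/3 (r>0 drops 1)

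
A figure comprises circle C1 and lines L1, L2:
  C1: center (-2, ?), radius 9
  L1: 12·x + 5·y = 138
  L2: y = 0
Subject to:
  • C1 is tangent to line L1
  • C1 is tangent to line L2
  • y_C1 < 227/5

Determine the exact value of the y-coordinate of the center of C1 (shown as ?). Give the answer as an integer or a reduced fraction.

1. [C1‖L1]  y_C1² − (324/5)y_C1 + 2511/5 = 0  ⇒  y_C1 = 9 or 279/5
2. [C1‖L2]  y_C1² − 81 = 0  ⇒  y_C1 = -9 or 9

9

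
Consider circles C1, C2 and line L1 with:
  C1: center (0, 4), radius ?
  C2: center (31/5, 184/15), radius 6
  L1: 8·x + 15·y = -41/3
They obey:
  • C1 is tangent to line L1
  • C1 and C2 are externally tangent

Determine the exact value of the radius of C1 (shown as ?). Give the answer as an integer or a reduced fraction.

13/3

1. [C1‖L1]  r_C1² − 169/9 = 0  ⇒  r_C1 = 13/3 (r>0 drops 1)
2. [ext C1·C2]  r_C1² + 12r_C1 − 637/9 = 0  ⇒  r_C1 = 13/3 (r>0 drops 1)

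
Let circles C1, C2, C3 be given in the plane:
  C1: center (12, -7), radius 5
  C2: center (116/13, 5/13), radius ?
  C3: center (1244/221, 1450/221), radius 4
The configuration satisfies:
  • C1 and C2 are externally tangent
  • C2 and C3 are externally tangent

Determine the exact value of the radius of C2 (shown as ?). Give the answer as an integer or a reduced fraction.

3

1. [ext C1·C2]  r_C2² + 10r_C2 − 39 = 0  ⇒  r_C2 = 3 (r>0 drops 1)
2. [ext C2·C3]  r_C2² + 8r_C2 − 33 = 0  ⇒  r_C2 = 3 (r>0 drops 1)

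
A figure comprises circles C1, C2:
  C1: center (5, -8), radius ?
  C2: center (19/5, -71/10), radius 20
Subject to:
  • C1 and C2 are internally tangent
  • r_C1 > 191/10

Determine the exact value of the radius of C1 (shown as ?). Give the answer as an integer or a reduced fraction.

1. [int C1,C2]  r_C1² − 40r_C1 + 1591/4 = 0  ⇒  r_C1 = 37/2 or 43/2
2. given r_C1 > 191/10: keep 43/2

43/2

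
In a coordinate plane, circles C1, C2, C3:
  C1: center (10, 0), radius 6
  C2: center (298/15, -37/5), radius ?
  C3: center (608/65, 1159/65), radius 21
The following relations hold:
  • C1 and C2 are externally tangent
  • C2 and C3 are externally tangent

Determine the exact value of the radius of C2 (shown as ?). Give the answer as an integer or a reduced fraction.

1. [ext C1·C2]  r_C2² + 12r_C2 − 1045/9 = 0  ⇒  r_C2 = 19/3 (r>0 drops 1)
2. [ext C2·C3]  r_C2² + 42r_C2 − 2755/9 = 0  ⇒  r_C2 = 19/3 (r>0 drops 1)

19/3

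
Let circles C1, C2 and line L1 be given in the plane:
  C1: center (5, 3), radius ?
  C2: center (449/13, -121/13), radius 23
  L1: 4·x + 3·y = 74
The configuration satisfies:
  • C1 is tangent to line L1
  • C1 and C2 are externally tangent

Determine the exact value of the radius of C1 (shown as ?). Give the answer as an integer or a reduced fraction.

1. [C1‖L1]  r_C1² − 81 = 0  ⇒  r_C1 = 9 (r>0 drops 1)
2. [ext C1·C2]  r_C1² + 46r_C1 − 495 = 0  ⇒  r_C1 = 9 (r>0 drops 1)

9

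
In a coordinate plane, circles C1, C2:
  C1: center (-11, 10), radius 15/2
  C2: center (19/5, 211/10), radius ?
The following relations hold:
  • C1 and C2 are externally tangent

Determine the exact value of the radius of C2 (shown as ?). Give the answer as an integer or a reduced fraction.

1. [ext C1·C2]  r_C2² + 15r_C2 − 286 = 0  ⇒  r_C2 = 11 (r>0 drops 1)

11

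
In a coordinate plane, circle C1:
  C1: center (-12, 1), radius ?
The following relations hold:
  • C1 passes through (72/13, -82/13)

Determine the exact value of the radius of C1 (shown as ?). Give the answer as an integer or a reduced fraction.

1. [C1∋P]  r_C1² − 361 = 0  ⇒  r_C1 = 19 (r>0 drops 1)

19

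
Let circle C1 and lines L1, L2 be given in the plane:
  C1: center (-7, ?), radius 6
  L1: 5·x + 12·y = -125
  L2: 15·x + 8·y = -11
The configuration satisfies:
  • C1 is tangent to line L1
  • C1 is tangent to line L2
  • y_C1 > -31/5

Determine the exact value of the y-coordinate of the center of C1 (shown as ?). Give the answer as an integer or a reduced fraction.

1. [C1‖L1]  y_C1² + 15y_C1 + 14 = 0  ⇒  y_C1 = -14 or -1
2. [C1‖L2]  y_C1² − (47/2)y_C1 − 49/2 = 0  ⇒  y_C1 = -1 or 49/2

-1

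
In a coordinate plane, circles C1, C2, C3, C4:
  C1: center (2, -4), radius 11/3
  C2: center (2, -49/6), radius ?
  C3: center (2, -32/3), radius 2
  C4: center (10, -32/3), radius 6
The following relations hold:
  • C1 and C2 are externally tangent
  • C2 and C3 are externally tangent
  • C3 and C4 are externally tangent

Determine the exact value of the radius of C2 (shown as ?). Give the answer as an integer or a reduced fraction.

1. [ext C1·C2]  r_C2² + (22/3)r_C2 − 47/12 = 0  ⇒  r_C2 = 1/2 (r>0 drops 1)
2. [ext C2·C3]  r_C2² + 4r_C2 − 9/4 = 0  ⇒  r_C2 = 1/2 (r>0 drops 1)

1/2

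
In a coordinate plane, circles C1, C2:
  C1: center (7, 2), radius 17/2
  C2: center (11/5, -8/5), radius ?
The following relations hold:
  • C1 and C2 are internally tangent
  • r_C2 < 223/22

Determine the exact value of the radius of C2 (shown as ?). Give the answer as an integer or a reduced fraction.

1. [int C1,C2]  r_C2² − 17r_C2 + 145/4 = 0  ⇒  r_C2 = 5/2 or 29/2
2. given r_C2 < 223/22: keep 5/2

5/2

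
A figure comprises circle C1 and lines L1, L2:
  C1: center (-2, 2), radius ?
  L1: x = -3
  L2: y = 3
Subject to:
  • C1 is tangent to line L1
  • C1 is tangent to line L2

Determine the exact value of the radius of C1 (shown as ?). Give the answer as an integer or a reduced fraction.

1. [C1‖L1]  r_C1² − 1 = 0  ⇒  r_C1 = 1 (r>0 drops 1)
2. [C1‖L2]  r_C1² − 1 = 0  ⇒  r_C1 = 1 (r>0 drops 1)

1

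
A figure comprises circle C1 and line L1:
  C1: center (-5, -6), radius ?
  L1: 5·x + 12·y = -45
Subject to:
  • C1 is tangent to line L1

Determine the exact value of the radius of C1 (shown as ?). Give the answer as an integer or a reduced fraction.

4

1. [C1‖L1]  r_C1² − 16 = 0  ⇒  r_C1 = 4 (r>0 drops 1)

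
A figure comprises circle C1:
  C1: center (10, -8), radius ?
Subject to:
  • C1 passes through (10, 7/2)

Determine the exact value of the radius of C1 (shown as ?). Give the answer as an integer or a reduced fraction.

1. [C1∋P]  r_C1² − 529/4 = 0  ⇒  r_C1 = 23/2 (r>0 drops 1)

23/2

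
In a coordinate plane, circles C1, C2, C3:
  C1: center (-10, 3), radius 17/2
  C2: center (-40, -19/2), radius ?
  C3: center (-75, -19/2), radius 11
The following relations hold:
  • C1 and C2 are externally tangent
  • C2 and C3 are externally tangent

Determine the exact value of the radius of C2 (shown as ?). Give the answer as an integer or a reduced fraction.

1. [ext C1·C2]  r_C2² + 17r_C2 − 984 = 0  ⇒  r_C2 = 24 (r>0 drops 1)
2. [ext C2·C3]  r_C2² + 22r_C2 − 1104 = 0  ⇒  r_C2 = 24 (r>0 drops 1)

24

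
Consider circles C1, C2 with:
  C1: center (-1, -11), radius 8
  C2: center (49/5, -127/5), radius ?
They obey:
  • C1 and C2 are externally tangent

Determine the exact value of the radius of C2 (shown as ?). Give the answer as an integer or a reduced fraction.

1. [ext C1·C2]  r_C2² + 16r_C2 − 260 = 0  ⇒  r_C2 = 10 (r>0 drops 1)

10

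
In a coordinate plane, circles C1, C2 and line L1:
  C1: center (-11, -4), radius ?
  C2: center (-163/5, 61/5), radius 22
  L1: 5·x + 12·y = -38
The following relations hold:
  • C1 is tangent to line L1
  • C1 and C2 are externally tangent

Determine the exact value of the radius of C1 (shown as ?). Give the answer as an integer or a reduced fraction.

5

1. [C1‖L1]  r_C1² − 25 = 0  ⇒  r_C1 = 5 (r>0 drops 1)
2. [ext C1·C2]  r_C1² + 44r_C1 − 245 = 0  ⇒  r_C1 = 5 (r>0 drops 1)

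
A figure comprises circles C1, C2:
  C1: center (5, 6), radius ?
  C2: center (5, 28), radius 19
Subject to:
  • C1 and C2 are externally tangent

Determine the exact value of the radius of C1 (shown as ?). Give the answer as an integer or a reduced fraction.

1. [ext C1·C2]  r_C1² + 38r_C1 − 123 = 0  ⇒  r_C1 = 3 (r>0 drops 1)

3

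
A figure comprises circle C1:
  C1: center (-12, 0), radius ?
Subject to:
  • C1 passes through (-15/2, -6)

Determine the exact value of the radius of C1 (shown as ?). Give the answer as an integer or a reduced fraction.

1. [C1∋P]  r_C1² − 225/4 = 0  ⇒  r_C1 = 15/2 (r>0 drops 1)

15/2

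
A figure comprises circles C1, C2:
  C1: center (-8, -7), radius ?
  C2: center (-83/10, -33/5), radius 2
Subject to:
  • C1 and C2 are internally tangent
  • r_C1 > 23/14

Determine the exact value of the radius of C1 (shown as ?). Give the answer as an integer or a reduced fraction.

1. [int C1,C2]  r_C1² − 4r_C1 + 15/4 = 0  ⇒  r_C1 = 3/2 or 5/2
2. given r_C1 > 23/14: keep 5/2

5/2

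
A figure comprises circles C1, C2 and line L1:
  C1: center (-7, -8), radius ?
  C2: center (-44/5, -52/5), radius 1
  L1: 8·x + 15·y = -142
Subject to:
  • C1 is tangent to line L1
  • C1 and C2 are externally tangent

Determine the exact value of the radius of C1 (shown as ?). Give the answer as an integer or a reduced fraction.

1. [C1‖L1]  r_C1² − 4 = 0  ⇒  r_C1 = 2 (r>0 drops 1)
2. [ext C1·C2]  r_C1² + 2r_C1 − 8 = 0  ⇒  r_C1 = 2 (r>0 drops 1)

2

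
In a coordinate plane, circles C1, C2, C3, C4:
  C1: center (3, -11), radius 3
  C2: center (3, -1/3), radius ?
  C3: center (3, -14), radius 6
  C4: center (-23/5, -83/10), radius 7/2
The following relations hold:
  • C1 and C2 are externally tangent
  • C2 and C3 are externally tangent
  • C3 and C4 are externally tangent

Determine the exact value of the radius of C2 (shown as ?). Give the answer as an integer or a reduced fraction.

1. [ext C1·C2]  r_C2² + 6r_C2 − 943/9 = 0  ⇒  r_C2 = 23/3 (r>0 drops 1)
2. [ext C2·C3]  r_C2² + 12r_C2 − 1357/9 = 0  ⇒  r_C2 = 23/3 (r>0 drops 1)

23/3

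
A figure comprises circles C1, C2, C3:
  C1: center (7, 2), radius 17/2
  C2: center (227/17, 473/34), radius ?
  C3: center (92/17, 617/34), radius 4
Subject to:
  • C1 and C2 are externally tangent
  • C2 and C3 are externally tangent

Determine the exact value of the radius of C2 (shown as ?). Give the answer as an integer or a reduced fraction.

5

1. [ext C1·C2]  r_C2² + 17r_C2 − 110 = 0  ⇒  r_C2 = 5 (r>0 drops 1)
2. [ext C2·C3]  r_C2² + 8r_C2 − 65 = 0  ⇒  r_C2 = 5 (r>0 drops 1)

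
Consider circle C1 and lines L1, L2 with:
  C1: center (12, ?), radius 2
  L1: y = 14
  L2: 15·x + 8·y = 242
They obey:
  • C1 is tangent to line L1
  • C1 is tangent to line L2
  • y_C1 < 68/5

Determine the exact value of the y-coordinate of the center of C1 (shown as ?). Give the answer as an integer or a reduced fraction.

12

1. [C1‖L1]  y_C1² − 28y_C1 + 192 = 0  ⇒  y_C1 = 12 or 16
2. [C1‖L2]  y_C1² − (31/2)y_C1 + 42 = 0  ⇒  y_C1 = 7/2 or 12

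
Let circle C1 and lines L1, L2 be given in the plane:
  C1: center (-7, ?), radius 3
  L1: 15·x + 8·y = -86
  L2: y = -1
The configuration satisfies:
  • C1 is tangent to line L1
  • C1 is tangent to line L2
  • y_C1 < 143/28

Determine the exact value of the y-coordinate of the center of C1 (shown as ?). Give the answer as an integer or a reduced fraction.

-4

1. [C1‖L1]  y_C1² − (19/4)y_C1 − 35 = 0  ⇒  y_C1 = -4 or 35/4
2. [C1‖L2]  y_C1² + 2y_C1 − 8 = 0  ⇒  y_C1 = -4 or 2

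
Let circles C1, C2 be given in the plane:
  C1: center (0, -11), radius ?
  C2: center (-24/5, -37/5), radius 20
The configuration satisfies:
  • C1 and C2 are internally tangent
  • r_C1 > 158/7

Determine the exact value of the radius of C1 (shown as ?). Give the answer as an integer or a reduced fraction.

26

1. [int C1,C2]  r_C1² − 40r_C1 + 364 = 0  ⇒  r_C1 = 14 or 26
2. given r_C1 > 158/7: keep 26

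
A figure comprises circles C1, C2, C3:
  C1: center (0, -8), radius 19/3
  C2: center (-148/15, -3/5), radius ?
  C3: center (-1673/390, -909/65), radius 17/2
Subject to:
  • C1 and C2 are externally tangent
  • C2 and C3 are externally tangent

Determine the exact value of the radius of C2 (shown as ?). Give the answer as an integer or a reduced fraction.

1. [ext C1·C2]  r_C2² + (38/3)r_C2 − 112 = 0  ⇒  r_C2 = 6 (r>0 drops 1)
2. [ext C2·C3]  r_C2² + 17r_C2 − 138 = 0  ⇒  r_C2 = 6 (r>0 drops 1)

6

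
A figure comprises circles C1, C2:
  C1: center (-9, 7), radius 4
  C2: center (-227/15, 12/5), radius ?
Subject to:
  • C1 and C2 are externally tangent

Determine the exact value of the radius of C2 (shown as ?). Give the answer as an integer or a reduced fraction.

11/3

1. [ext C1·C2]  r_C2² + 8r_C2 − 385/9 = 0  ⇒  r_C2 = 11/3 (r>0 drops 1)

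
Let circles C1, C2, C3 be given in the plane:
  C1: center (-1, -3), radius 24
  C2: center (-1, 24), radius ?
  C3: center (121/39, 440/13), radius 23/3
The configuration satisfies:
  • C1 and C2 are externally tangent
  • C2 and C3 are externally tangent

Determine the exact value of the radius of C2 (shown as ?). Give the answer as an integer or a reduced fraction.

3

1. [ext C1·C2]  r_C2² + 48r_C2 − 153 = 0  ⇒  r_C2 = 3 (r>0 drops 1)
2. [ext C2·C3]  r_C2² + (46/3)r_C2 − 55 = 0  ⇒  r_C2 = 3 (r>0 drops 1)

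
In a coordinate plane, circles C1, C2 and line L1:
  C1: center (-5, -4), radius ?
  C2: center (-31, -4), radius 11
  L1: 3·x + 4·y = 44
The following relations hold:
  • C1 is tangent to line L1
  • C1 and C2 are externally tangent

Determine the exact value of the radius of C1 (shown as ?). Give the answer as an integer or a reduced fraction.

1. [C1‖L1]  r_C1² − 225 = 0  ⇒  r_C1 = 15 (r>0 drops 1)
2. [ext C1·C2]  r_C1² + 22r_C1 − 555 = 0  ⇒  r_C1 = 15 (r>0 drops 1)

15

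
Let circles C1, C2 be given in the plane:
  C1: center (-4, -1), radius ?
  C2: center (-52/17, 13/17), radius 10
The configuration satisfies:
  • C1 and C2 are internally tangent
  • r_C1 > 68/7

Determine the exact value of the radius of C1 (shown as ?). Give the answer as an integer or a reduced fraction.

1. [int C1,C2]  r_C1² − 20r_C1 + 96 = 0  ⇒  r_C1 = 8 or 12
2. given r_C1 > 68/7: keep 12

12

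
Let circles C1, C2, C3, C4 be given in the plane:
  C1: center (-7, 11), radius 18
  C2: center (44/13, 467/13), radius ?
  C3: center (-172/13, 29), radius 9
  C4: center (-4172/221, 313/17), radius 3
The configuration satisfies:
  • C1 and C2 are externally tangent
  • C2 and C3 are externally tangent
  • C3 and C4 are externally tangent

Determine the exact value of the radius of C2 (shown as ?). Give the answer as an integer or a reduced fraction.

9

1. [ext C1·C2]  r_C2² + 36r_C2 − 405 = 0  ⇒  r_C2 = 9 (r>0 drops 1)
2. [ext C2·C3]  r_C2² + 18r_C2 − 243 = 0  ⇒  r_C2 = 9 (r>0 drops 1)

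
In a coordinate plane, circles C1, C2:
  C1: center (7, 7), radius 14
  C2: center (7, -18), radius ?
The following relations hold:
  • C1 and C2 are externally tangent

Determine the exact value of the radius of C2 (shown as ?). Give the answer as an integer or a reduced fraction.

1. [ext C1·C2]  r_C2² + 28r_C2 − 429 = 0  ⇒  r_C2 = 11 (r>0 drops 1)

11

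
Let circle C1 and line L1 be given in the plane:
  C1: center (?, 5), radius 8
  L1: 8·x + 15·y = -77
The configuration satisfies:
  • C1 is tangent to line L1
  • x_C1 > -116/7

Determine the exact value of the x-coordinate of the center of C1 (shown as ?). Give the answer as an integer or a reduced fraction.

1. [C1‖L1]  x_C1² + 38x_C1 + 72 = 0  ⇒  x_C1 = -36 or -2
2. given x_C1 > -116/7: keep -2

-2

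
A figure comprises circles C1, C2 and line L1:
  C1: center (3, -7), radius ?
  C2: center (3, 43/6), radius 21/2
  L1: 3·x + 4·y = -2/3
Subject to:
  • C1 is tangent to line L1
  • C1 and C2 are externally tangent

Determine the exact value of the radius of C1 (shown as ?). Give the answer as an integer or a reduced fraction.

1. [C1‖L1]  r_C1² − 121/9 = 0  ⇒  r_C1 = 11/3 (r>0 drops 1)
2. [ext C1·C2]  r_C1² + 21r_C1 − 814/9 = 0  ⇒  r_C1 = 11/3 (r>0 drops 1)

11/3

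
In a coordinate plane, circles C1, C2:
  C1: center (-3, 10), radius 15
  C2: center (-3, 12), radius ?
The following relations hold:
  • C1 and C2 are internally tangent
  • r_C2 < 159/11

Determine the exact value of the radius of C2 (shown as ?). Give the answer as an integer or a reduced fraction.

13

1. [int C1,C2]  r_C2² − 30r_C2 + 221 = 0  ⇒  r_C2 = 13 or 17
2. given r_C2 < 159/11: keep 13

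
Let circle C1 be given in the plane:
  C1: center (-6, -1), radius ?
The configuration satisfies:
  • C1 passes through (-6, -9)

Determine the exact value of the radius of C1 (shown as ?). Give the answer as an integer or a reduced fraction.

1. [C1∋P]  r_C1² − 64 = 0  ⇒  r_C1 = 8 (r>0 drops 1)

8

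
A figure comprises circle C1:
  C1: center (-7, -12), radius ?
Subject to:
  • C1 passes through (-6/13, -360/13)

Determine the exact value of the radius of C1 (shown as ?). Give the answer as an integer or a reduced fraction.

1. [C1∋P]  r_C1² − 289 = 0  ⇒  r_C1 = 17 (r>0 drops 1)

17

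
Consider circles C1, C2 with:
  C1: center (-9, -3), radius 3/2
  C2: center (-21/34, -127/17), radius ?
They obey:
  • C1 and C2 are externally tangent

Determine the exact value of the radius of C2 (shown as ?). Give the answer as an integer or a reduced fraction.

1. [ext C1·C2]  r_C2² + 3r_C2 − 88 = 0  ⇒  r_C2 = 8 (r>0 drops 1)

8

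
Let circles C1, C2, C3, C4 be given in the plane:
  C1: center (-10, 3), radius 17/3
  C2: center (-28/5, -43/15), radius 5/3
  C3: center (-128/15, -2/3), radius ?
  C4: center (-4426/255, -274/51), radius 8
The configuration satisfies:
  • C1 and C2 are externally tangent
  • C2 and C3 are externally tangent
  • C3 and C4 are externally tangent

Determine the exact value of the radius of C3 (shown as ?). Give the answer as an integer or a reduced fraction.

2

1. [ext C2·C3]  r_C3² + (10/3)r_C3 − 32/3 = 0  ⇒  r_C3 = 2 (r>0 drops 1)
2. [ext C3·C4]  r_C3² + 16r_C3 − 36 = 0  ⇒  r_C3 = 2 (r>0 drops 1)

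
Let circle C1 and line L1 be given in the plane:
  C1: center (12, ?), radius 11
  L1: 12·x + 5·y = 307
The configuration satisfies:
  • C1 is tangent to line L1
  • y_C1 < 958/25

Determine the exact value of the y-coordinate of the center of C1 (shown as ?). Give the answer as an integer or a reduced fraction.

1. [C1‖L1]  y_C1² − (326/5)y_C1 + 1224/5 = 0  ⇒  y_C1 = 4 or 306/5
2. given y_C1 < 958/25: keep 4

4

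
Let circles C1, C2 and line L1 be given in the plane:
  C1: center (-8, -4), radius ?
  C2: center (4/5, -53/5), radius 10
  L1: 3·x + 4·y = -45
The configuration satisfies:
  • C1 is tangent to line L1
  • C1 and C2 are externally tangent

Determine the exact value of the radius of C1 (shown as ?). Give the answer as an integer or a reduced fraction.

1. [C1‖L1]  r_C1² − 1 = 0  ⇒  r_C1 = 1 (r>0 drops 1)
2. [ext C1·C2]  r_C1² + 20r_C1 − 21 = 0  ⇒  r_C1 = 1 (r>0 drops 1)

1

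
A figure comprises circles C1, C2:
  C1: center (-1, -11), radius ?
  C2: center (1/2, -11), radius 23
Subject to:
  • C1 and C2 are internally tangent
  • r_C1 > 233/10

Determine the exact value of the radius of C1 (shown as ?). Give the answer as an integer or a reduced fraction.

49/2

1. [int C1,C2]  r_C1² − 46r_C1 + 2107/4 = 0  ⇒  r_C1 = 43/2 or 49/2
2. given r_C1 > 233/10: keep 49/2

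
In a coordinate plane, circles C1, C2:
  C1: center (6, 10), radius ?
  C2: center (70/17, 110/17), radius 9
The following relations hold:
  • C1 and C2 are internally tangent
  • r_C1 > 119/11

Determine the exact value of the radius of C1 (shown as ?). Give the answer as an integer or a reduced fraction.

13

1. [int C1,C2]  r_C1² − 18r_C1 + 65 = 0  ⇒  r_C1 = 5 or 13
2. given r_C1 > 119/11: keep 13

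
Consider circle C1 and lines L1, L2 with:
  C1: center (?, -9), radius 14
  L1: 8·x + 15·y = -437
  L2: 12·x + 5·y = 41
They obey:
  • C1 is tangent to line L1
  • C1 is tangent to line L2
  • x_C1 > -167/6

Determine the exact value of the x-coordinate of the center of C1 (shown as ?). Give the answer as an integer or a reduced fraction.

1. [C1‖L1]  x_C1² + (151/2)x_C1 + 540 = 0  ⇒  x_C1 = -135/2 or -8
2. [C1‖L2]  x_C1² − (43/3)x_C1 − 536/3 = 0  ⇒  x_C1 = -8 or 67/3

-8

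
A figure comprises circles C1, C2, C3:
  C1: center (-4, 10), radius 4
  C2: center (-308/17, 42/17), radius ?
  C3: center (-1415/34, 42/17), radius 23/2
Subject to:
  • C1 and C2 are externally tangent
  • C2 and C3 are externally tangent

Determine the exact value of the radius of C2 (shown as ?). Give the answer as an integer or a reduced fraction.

1. [ext C1·C2]  r_C2² + 8r_C2 − 240 = 0  ⇒  r_C2 = 12 (r>0 drops 1)
2. [ext C2·C3]  r_C2² + 23r_C2 − 420 = 0  ⇒  r_C2 = 12 (r>0 drops 1)

12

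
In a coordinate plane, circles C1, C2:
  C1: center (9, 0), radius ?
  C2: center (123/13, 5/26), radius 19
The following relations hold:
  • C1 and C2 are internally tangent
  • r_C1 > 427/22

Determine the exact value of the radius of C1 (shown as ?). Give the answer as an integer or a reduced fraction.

39/2

1. [int C1,C2]  r_C1² − 38r_C1 + 1443/4 = 0  ⇒  r_C1 = 37/2 or 39/2
2. given r_C1 > 427/22: keep 39/2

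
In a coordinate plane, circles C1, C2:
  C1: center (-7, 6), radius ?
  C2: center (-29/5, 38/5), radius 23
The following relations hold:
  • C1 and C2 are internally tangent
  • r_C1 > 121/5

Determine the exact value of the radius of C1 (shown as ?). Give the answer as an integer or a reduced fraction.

25

1. [int C1,C2]  r_C1² − 46r_C1 + 525 = 0  ⇒  r_C1 = 21 or 25
2. given r_C1 > 121/5: keep 25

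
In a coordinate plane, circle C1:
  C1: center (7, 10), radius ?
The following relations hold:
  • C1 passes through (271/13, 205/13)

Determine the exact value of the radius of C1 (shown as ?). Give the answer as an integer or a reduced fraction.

1. [C1∋P]  r_C1² − 225 = 0  ⇒  r_C1 = 15 (r>0 drops 1)

15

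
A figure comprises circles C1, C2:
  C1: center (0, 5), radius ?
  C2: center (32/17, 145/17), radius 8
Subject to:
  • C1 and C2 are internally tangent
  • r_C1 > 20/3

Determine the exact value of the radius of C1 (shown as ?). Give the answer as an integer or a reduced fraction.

1. [int C1,C2]  r_C1² − 16r_C1 + 48 = 0  ⇒  r_C1 = 4 or 12
2. given r_C1 > 20/3: keep 12

12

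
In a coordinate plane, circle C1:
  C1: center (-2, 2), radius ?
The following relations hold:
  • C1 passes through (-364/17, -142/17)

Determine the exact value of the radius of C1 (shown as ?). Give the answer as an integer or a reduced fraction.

22

1. [C1∋P]  r_C1² − 484 = 0  ⇒  r_C1 = 22 (r>0 drops 1)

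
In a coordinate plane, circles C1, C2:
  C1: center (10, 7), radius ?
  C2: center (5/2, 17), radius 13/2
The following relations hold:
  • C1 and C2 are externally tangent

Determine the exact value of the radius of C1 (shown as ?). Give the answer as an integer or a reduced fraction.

1. [ext C1·C2]  r_C1² + 13r_C1 − 114 = 0  ⇒  r_C1 = 6 (r>0 drops 1)

6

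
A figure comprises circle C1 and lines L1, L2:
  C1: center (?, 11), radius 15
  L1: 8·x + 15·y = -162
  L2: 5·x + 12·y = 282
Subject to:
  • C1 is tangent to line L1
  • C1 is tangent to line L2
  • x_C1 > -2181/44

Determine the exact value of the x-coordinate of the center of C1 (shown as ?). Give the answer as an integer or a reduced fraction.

-9

1. [C1‖L1]  x_C1² + (327/4)x_C1 + 2619/4 = 0  ⇒  x_C1 = -291/4 or -9
2. [C1‖L2]  x_C1² − 60x_C1 − 621 = 0  ⇒  x_C1 = -9 or 69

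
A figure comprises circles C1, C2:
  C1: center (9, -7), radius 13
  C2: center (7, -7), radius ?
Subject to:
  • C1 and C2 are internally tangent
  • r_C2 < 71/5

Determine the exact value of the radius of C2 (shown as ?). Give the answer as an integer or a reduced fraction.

1. [int C1,C2]  r_C2² − 26r_C2 + 165 = 0  ⇒  r_C2 = 11 or 15
2. given r_C2 < 71/5: keep 11

11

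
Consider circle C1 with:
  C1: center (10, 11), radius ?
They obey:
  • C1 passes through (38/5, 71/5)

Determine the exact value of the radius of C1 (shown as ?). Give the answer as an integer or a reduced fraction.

4

1. [C1∋P]  r_C1² − 16 = 0  ⇒  r_C1 = 4 (r>0 drops 1)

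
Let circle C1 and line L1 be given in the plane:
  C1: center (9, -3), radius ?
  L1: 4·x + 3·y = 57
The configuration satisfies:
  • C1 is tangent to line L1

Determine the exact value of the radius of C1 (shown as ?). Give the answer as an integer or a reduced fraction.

1. [C1‖L1]  r_C1² − 36 = 0  ⇒  r_C1 = 6 (r>0 drops 1)

6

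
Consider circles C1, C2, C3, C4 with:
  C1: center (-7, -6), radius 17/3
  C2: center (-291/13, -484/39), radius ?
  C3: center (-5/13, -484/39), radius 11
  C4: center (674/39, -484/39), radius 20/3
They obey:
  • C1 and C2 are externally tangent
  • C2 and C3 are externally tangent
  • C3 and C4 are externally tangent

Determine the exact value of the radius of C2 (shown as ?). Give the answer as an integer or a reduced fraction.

11

1. [ext C1·C2]  r_C2² + (34/3)r_C2 − 737/3 = 0  ⇒  r_C2 = 11 (r>0 drops 1)
2. [ext C2·C3]  r_C2² + 22r_C2 − 363 = 0  ⇒  r_C2 = 11 (r>0 drops 1)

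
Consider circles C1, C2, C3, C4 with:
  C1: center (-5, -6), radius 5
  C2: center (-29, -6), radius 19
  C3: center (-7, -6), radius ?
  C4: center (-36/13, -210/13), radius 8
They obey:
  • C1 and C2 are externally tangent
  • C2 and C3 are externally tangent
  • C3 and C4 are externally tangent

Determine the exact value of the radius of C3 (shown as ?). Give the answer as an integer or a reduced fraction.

1. [ext C2·C3]  r_C3² + 38r_C3 − 123 = 0  ⇒  r_C3 = 3 (r>0 drops 1)
2. [ext C3·C4]  r_C3² + 16r_C3 − 57 = 0  ⇒  r_C3 = 3 (r>0 drops 1)

3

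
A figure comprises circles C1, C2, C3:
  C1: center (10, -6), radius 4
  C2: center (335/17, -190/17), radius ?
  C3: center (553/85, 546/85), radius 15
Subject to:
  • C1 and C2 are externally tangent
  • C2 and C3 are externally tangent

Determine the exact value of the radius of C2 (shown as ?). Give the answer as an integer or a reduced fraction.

7

1. [ext C1·C2]  r_C2² + 8r_C2 − 105 = 0  ⇒  r_C2 = 7 (r>0 drops 1)
2. [ext C2·C3]  r_C2² + 30r_C2 − 259 = 0  ⇒  r_C2 = 7 (r>0 drops 1)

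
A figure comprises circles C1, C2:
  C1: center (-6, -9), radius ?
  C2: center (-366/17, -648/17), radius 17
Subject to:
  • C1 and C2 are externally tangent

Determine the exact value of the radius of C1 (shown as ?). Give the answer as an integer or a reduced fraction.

1. [ext C1·C2]  r_C1² + 34r_C1 − 800 = 0  ⇒  r_C1 = 16 (r>0 drops 1)

16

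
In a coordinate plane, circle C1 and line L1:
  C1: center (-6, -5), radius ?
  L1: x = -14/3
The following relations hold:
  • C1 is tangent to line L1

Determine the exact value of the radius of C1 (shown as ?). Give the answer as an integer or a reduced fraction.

1. [C1‖L1]  r_C1² − 16/9 = 0  ⇒  r_C1 = 4/3 (r>0 drops 1)

4/3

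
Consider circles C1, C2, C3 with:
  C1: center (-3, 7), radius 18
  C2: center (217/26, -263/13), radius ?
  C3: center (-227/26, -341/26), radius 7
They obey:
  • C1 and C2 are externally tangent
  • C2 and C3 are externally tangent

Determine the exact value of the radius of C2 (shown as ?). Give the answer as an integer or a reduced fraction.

23/2

1. [ext C1·C2]  r_C2² + 36r_C2 − 2185/4 = 0  ⇒  r_C2 = 23/2 (r>0 drops 1)
2. [ext C2·C3]  r_C2² + 14r_C2 − 1173/4 = 0  ⇒  r_C2 = 23/2 (r>0 drops 1)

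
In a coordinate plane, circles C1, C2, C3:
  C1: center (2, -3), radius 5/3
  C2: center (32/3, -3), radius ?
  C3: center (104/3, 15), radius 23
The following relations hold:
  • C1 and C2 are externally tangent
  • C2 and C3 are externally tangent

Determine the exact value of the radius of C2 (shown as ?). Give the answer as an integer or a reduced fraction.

7

1. [ext C1·C2]  r_C2² + (10/3)r_C2 − 217/3 = 0  ⇒  r_C2 = 7 (r>0 drops 1)
2. [ext C2·C3]  r_C2² + 46r_C2 − 371 = 0  ⇒  r_C2 = 7 (r>0 drops 1)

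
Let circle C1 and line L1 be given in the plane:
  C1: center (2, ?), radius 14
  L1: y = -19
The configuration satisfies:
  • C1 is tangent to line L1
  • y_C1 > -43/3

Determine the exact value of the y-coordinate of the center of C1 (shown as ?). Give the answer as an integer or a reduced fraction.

1. [C1‖L1]  y_C1² + 38y_C1 + 165 = 0  ⇒  y_C1 = -33 or -5
2. given y_C1 > -43/3: keep -5

-5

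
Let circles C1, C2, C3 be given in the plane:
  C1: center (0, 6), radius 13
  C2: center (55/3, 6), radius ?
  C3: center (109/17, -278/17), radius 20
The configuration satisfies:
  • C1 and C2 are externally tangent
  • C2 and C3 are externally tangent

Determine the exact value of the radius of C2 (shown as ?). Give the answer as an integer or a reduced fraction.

16/3

1. [ext C1·C2]  r_C2² + 26r_C2 − 1504/9 = 0  ⇒  r_C2 = 16/3 (r>0 drops 1)
2. [ext C2·C3]  r_C2² + 40r_C2 − 2176/9 = 0  ⇒  r_C2 = 16/3 (r>0 drops 1)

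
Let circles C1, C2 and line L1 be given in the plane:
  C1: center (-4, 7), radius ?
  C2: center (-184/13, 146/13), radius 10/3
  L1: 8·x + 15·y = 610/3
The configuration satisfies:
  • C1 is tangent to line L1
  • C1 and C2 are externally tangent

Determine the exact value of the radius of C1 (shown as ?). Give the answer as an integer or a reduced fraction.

1. [C1‖L1]  r_C1² − 529/9 = 0  ⇒  r_C1 = 23/3 (r>0 drops 1)
2. [ext C1·C2]  r_C1² + (20/3)r_C1 − 989/9 = 0  ⇒  r_C1 = 23/3 (r>0 drops 1)

23/3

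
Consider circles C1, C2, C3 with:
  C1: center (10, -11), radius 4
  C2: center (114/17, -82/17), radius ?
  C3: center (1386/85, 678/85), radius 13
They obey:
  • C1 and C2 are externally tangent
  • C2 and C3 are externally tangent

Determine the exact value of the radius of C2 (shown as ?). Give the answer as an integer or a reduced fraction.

1. [ext C1·C2]  r_C2² + 8r_C2 − 33 = 0  ⇒  r_C2 = 3 (r>0 drops 1)
2. [ext C2·C3]  r_C2² + 26r_C2 − 87 = 0  ⇒  r_C2 = 3 (r>0 drops 1)

3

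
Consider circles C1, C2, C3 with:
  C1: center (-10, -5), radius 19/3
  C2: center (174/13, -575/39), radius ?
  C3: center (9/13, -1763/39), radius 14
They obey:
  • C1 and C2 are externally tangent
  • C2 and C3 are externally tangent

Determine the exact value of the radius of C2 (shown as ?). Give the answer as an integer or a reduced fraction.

1. [ext C1·C2]  r_C2² + (38/3)r_C2 − 1805/3 = 0  ⇒  r_C2 = 19 (r>0 drops 1)
2. [ext C2·C3]  r_C2² + 28r_C2 − 893 = 0  ⇒  r_C2 = 19 (r>0 drops 1)

19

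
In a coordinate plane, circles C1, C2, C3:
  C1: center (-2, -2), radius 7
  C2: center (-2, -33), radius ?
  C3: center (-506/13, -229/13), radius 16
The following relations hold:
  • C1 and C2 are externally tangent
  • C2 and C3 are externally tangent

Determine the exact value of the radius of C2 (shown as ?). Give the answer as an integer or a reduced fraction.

24

1. [ext C1·C2]  r_C2² + 14r_C2 − 912 = 0  ⇒  r_C2 = 24 (r>0 drops 1)
2. [ext C2·C3]  r_C2² + 32r_C2 − 1344 = 0  ⇒  r_C2 = 24 (r>0 drops 1)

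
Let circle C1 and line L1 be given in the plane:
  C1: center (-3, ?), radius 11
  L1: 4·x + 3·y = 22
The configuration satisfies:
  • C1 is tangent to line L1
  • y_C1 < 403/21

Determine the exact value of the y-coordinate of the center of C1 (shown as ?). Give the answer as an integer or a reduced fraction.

-7

1. [C1‖L1]  y_C1² − (68/3)y_C1 − 623/3 = 0  ⇒  y_C1 = -7 or 89/3
2. given y_C1 < 403/21: keep -7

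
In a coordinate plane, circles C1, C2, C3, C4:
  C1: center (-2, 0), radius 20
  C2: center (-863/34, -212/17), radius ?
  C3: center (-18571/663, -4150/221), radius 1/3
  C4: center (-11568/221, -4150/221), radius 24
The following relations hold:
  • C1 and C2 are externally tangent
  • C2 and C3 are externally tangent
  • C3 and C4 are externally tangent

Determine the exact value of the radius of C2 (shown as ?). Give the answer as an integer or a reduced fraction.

13/2

1. [ext C1·C2]  r_C2² + 40r_C2 − 1209/4 = 0  ⇒  r_C2 = 13/2 (r>0 drops 1)
2. [ext C2·C3]  r_C2² + (2/3)r_C2 − 559/12 = 0  ⇒  r_C2 = 13/2 (r>0 drops 1)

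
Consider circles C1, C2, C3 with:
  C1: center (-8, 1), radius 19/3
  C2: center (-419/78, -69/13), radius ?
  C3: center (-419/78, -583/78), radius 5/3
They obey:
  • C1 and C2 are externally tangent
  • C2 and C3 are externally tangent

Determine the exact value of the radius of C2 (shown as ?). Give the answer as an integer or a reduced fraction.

1. [ext C1·C2]  r_C2² + (38/3)r_C2 − 79/12 = 0  ⇒  r_C2 = 1/2 (r>0 drops 1)
2. [ext C2·C3]  r_C2² + (10/3)r_C2 − 23/12 = 0  ⇒  r_C2 = 1/2 (r>0 drops 1)

1/2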